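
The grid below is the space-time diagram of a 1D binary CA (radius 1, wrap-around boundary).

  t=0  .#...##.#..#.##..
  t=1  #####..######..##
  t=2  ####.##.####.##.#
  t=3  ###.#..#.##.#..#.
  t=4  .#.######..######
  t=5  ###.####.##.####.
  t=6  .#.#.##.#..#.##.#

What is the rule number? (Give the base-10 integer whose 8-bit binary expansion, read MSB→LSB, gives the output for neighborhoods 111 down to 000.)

183

  [7] ### => #  t=1,i=0
  [6] ##. => .  t=0,i=6
  [5] #.# => #  t=0,i=7
  [4] #.. => #  t=0,i=2
  [3] .## => .  t=0,i=5
  [2] .#. => #  t=0,i=1
  [1] ..# => #  t=0,i=0
  [0] ... => #  t=0,i=3
  bits 10110111 = 183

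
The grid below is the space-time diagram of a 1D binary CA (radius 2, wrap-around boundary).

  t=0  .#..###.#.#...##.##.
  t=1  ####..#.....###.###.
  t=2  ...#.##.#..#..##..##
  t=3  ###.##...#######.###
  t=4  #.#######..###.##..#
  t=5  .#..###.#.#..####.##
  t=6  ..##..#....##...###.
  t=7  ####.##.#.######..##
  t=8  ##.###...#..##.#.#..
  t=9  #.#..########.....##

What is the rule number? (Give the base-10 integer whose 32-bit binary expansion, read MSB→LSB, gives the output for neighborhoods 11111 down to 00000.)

3108969052

  #####|#  b31=1 t=3,i=0
  ####.|.  b30=0 t=1,i=2
  ###.#|#  b29=1 t=0,i=6
  ###..|#  b28=1 t=1,i=3
  ##.##|#  b27=1 t=0,i=16
  ##.#.|.  b26=0 t=0,i=7
  ##..#|.  b25=0 t=0,i=19
  ##...|#  b24=1 t=2,i=0
  #.###|.  b23=0 t=1,i=0
  #.##.|#  b22=1 t=0,i=17
  #.#.#|.  b21=0 t=0,i=8
  #.#..|.  b20=0 t=0,i=10
  #..##|#  b19=1 t=0,i=3
  #..#.|#  b18=1 t=0,i=0
  #...#|#  b17=1 t=0,i=12
  #....|#  b16=1 t=1,i=8
  .####|.  b15=0 t=1,i=1
  .###.|.  b14=0 t=0,i=5
  .##.#|.  b13=0 t=0,i=15
  .##..|#  b12=1 t=0,i=18
  .#.##|#  b11=1 t=2,i=4
  .#.#.|.  b10=0 t=0,i=9
  .#..#|#  b9=1 t=0,i=2
  .#...|.  b8=0 t=0,i=11
  ..###|.  b7=0 t=0,i=4
  ..##.|#  b6=1 t=0,i=14
  ..#.#|.  b5=0 t=2,i=3
  ..#..|#  b4=1 t=0,i=1
  ...##|#  b3=1 t=0,i=13
  ...#.|#  b2=1 t=2,i=2
  ....#|.  b1=0 t=1,i=10
  .....|.  b0=0 t=1,i=9
  bits 10111001010011110001101001011100 = 3108969052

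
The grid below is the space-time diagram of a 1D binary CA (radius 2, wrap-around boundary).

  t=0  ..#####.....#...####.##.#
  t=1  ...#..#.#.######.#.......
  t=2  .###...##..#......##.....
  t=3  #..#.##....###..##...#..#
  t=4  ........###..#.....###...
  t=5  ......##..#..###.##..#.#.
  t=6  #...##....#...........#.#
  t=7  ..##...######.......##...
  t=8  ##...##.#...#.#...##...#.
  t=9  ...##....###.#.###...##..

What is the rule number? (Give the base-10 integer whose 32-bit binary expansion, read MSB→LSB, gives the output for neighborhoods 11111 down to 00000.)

270763294

  #####|.  b31=0 t=0,i=4
  ####.|.  b30=0 t=0,i=5
  ###.#|.  b29=0 t=0,i=19
  ###..|#  b28=1 t=0,i=6
  ##.##|.  b27=0 t=0,i=20
  ##.#.|.  b26=0 t=0,i=23
  ##..#|.  b25=0 t=2,i=9
  ##...|.  b24=0 t=0,i=7
  #.###|.  b23=0 t=1,i=10
  #.##.|.  b22=0 t=0,i=21
  #.#.#|#  b21=1 t=1,i=8
  #.#..|.  b20=0 t=0,i=24
  #..##|.  b19=0 t=0,i=1
  #..#.|.  b18=0 t=1,i=5
  #...#|#  b17=1 t=0,i=14
  #....|#  b16=1 t=0,i=8
  .####|#  b15=1 t=0,i=3
  .###.|.  b14=0 t=2,i=2
  .##.#|.  b13=0 t=0,i=22
  .##..|.  b12=0 t=2,i=8
  .#.##|.  b11=0 t=1,i=9
  .#.#.|#  b10=1 t=1,i=7
  .#..#|.  b9=0 t=0,i=0
  .#...|#  b8=1 t=0,i=13
  ..###|.  b7=0 t=0,i=2
  ..##.|.  b6=0 t=2,i=7
  ..#.#|.  b5=0 t=1,i=6
  ..#..|#  b4=1 t=0,i=12
  ...##|#  b3=1 t=0,i=15
  ...#.|#  b2=1 t=0,i=11
  ....#|#  b1=1 t=0,i=10
  .....|.  b0=0 t=0,i=9
  bits 00010000001000111000010100011110 = 270763294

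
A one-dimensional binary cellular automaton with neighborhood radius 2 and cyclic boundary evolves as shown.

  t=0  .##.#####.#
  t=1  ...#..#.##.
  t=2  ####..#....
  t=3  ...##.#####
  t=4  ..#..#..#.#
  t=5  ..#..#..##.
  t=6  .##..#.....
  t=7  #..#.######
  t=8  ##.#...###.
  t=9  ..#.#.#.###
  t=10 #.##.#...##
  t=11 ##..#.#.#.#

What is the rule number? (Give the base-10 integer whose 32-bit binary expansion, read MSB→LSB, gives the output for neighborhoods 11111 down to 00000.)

3187754303

  #####|#  b31=1 t=0,i=6
  ####.|.  b30=0 t=0,i=7
  ###.#|#  b29=1 t=0,i=8
  ###..|#  b28=1 t=2,i=3
  ##.##|#  b27=1 t=0,i=3
  ##.#.|#  b26=1 t=0,i=9
  ##..#|#  b25=1 t=2,i=4
  ##...|.  b24=0 t=1,i=10
  #.###|.  b23=0 t=0,i=4
  #.##.|.  b22=0 t=0,i=1
  #.#.#|.  b21=0 t=0,i=10
  #.#..|.  b20=0 t=4,i=10
  #..##|.  b19=0 t=5,i=7
  #..#.|.  b18=0 t=1,i=5
  #...#|.  b17=0 t=3,i=1
  #....|#  b16=1 t=1,i=0
  .####|.  b15=0 t=0,i=5
  .###.|#  b14=1 t=8,i=8
  .##.#|.  b13=0 t=0,i=2
  .##..|.  b12=0 t=1,i=9
  .#.##|.  b11=0 t=0,i=0
  .#.#.|#  b10=1 t=4,i=9
  .#..#|.  b9=0 t=1,i=4
  .#...|#  b8=1 t=2,i=7
  ..###|.  b7=0 t=2,i=0
  ..##.|.  b6=0 t=3,i=3
  ..#.#|#  b5=1 t=1,i=6
  ..#..|#  b4=1 t=1,i=3
  ...##|#  b3=1 t=2,i=10
  ...#.|#  b2=1 t=1,i=2
  ....#|#  b1=1 t=1,i=1
  .....|#  b0=1 t=6,i=8
  bits 10111110000000010100010100111111 = 3187754303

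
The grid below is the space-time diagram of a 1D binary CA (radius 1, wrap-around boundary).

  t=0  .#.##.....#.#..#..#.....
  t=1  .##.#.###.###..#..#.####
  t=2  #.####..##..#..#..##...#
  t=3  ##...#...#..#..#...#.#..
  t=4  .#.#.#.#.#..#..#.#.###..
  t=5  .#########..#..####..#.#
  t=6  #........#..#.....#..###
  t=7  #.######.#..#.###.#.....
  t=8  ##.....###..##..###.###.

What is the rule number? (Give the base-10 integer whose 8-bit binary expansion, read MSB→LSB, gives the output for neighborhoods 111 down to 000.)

  ###|.  b7=0 t=1,i=7
  ##.|#  b6=1 t=0,i=4
  #.#|#  b5=1 t=0,i=2
  #..|.  b4=0 t=0,i=5
  .##|.  b3=0 t=0,i=3
  .#.|#  b2=1 t=0,i=1
  ..#|.  b1=0 t=0,i=0
  ...|#  b0=1 t=0,i=6
  bits 01100101 = 101

101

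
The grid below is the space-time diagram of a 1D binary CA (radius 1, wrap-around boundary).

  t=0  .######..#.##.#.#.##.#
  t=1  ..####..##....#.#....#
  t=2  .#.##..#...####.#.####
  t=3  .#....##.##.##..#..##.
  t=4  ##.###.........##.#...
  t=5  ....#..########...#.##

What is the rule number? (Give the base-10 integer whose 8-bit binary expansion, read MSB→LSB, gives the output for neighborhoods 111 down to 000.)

  nb ###: next=#  (t=0,i=2, bit7=1)
  nb ##.: next=.  (t=0,i=6, bit6=0)
  nb #.#: next=.  (t=0,i=0, bit5=0)
  nb #..: next=.  (t=0,i=7, bit4=0)
  nb .##: next=.  (t=0,i=1, bit3=0)
  nb .#.: next=#  (t=0,i=9, bit2=1)
  nb ..#: next=#  (t=0,i=8, bit1=1)
  nb ...: next=#  (t=1,i=11, bit0=1)
  bits 10000111 = 135

135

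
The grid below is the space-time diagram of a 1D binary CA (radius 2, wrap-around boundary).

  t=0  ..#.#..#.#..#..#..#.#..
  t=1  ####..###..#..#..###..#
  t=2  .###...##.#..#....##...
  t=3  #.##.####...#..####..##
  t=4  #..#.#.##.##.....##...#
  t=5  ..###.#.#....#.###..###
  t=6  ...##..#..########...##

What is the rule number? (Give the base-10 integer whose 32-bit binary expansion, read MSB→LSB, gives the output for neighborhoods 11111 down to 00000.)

4035406958

  ##### -> #   bit 31 = 1  t=1,i=1
  ####. -> #   bit 30 = 1  t=1,i=2
  ###.# -> #   bit 29 = 1  t=3,i=0
  ###.. -> #   bit 28 = 1  t=1,i=3
  ##.## -> .   bit 27 = 0  t=3,i=1
  ##.#. -> .   bit 26 = 0  t=2,i=9
  ##..# -> .   bit 25 = 0  t=1,i=4
  ##... -> .   bit 24 = 0  t=2,i=4
  #.### -> #   bit 23 = 1  t=3,i=5
  #.##. -> .   bit 22 = 0  t=3,i=2
  #.#.# -> .   bit 21 = 0  t=4,i=5
  #.#.. -> .   bit 20 = 0  t=0,i=4
  #..## -> .   bit 19 = 0  t=1,i=5
  #..#. -> #   bit 18 = 1  t=0,i=6
  #...# -> #   bit 17 = 1  t=2,i=5
  #.... -> #   bit 16 = 1  t=0,i=22
  .#### -> .   bit 15 = 0  t=1,i=0
  .###. -> #   bit 14 = 1  t=1,i=7
  .##.# -> #   bit 13 = 1  t=2,i=8
  .##.. -> .   bit 12 = 0  t=2,i=19
  .#.## -> #   bit 11 = 1  t=4,i=6
  .#.#. -> #   bit 10 = 1  t=0,i=3
  .#..# -> .   bit 9 = 0  t=0,i=5
  .#... -> .   bit 8 = 0  t=0,i=21
  ..### -> .   bit 7 = 0  t=1,i=6
  ..##. -> #   bit 6 = 1  t=2,i=7
  ..#.# -> #   bit 5 = 1  t=0,i=2
  ..#.. -> .   bit 4 = 0  t=0,i=12
  ...## -> #   bit 3 = 1  t=2,i=0
  ...#. -> #   bit 2 = 1  t=0,i=1
  ....# -> #   bit 1 = 1  t=0,i=0
  ..... -> .   bit 0 = 0  t=4,i=14
  bits 11110000100001110110110001101110 = 4035406958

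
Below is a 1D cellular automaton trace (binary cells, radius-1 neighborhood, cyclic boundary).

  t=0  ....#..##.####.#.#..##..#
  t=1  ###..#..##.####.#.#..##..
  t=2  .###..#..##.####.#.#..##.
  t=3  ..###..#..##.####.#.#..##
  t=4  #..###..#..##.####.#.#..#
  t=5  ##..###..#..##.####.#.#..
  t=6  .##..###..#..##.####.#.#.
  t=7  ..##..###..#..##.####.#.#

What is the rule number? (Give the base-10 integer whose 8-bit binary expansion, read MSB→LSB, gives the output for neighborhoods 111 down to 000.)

241

  [7] ### => #  t=0,i=11
  [6] ##. => #  t=0,i=8
  [5] #.# => #  t=0,i=9
  [4] #.. => #  t=0,i=0
  [3] .## => .  t=0,i=7
  [2] .#. => .  t=0,i=4
  [1] ..# => .  t=0,i=3
  [0] ... => #  t=0,i=1
  bits 11110001 = 241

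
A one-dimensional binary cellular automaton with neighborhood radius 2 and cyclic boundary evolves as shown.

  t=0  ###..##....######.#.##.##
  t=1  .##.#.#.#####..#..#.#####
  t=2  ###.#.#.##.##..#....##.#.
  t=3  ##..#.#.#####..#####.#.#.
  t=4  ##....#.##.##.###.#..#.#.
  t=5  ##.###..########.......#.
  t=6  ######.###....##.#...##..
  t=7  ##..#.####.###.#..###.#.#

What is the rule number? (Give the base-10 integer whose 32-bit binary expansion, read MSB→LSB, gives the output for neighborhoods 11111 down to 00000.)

  #####|.  b31=0 t=0,i=0
  ####.|#  b30=1 t=0,i=1
  ###.#|.  b29=0 t=0,i=16
  ###..|#  b28=1 t=0,i=2
  ##.##|#  b27=1 t=0,i=22
  ##.#.|.  b26=0 t=0,i=17
  ##..#|.  b25=0 t=0,i=3
  ##...|.  b24=0 t=0,i=7
  #.###|#  b23=1 t=0,i=23
  #.##.|#  b22=1 t=0,i=20
  #.#.#|#  b21=1 t=0,i=18
  #.#..|.  b20=0 t=4,i=18
  #..##|#  b19=1 t=0,i=4
  #..#.|.  b18=0 t=1,i=14
  #...#|#  b17=1 t=6,i=19
  #....|#  b16=1 t=0,i=8
  .####|#  b15=1 t=0,i=12
  .###.|#  b14=1 t=2,i=1
  .##.#|#  b13=1 t=0,i=21
  .##..|#  b12=1 t=0,i=6
  .#.##|.  b11=0 t=0,i=19
  .#.#.|.  b10=0 t=1,i=5
  .#..#|.  b9=0 t=1,i=16
  .#...|#  b8=1 t=2,i=16
  ..###|#  b7=1 t=0,i=11
  ..##.|.  b6=0 t=0,i=5
  ..#.#|.  b5=0 t=1,i=18
  ..#..|#  b4=1 t=1,i=15
  ...##|#  b3=1 t=0,i=10
  ...#.|#  b2=1 t=4,i=5
  ....#|#  b1=1 t=0,i=9
  .....|.  b0=0 t=5,i=18
  bits 01011000111010111111000110011110 = 1491857822

1491857822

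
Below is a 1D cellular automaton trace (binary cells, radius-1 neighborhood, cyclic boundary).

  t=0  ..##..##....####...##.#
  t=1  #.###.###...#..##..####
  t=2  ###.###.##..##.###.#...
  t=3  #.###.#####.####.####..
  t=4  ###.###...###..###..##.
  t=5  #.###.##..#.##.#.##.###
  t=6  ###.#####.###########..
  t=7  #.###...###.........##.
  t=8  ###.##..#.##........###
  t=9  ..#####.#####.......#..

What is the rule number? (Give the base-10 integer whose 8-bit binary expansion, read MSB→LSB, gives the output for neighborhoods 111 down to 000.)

124

  ### -> .   bit 7 = 0  t=0,i=13
  ##. -> #   bit 6 = 1  t=0,i=3
  #.# -> #   bit 5 = 1  t=0,i=21
  #.. -> #   bit 4 = 1  t=0,i=0
  .## -> #   bit 3 = 1  t=0,i=2
  .#. -> #   bit 2 = 1  t=0,i=22
  ..# -> .   bit 1 = 0  t=0,i=1
  ... -> .   bit 0 = 0  t=0,i=9
  bits 01111100 = 124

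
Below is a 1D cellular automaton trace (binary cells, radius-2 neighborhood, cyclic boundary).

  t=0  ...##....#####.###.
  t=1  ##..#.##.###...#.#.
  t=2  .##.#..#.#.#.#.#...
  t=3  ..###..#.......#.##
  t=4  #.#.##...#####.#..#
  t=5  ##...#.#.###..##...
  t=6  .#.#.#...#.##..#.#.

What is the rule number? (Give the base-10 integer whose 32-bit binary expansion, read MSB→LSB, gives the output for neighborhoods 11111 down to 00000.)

2526261411

  ##### -> #   bit 31 = 1  t=0,i=11
  ####. -> .   bit 30 = 0  t=0,i=12
  ###.# -> .   bit 29 = 0  t=0,i=13
  ###.. -> #   bit 28 = 1  t=0,i=17
  ##.## -> .   bit 27 = 0  t=0,i=14
  ##.#. -> #   bit 26 = 1  t=2,i=3
  ##..# -> #   bit 25 = 1  t=1,i=2
  ##... -> .   bit 24 = 0  t=0,i=5
  #.### -> #   bit 23 = 1  t=0,i=15
  #.##. -> .   bit 22 = 0  t=1,i=0
  #.#.# -> .   bit 21 = 0  t=1,i=17
  #.#.. -> #   bit 20 = 1  t=2,i=4
  #..## -> .   bit 19 = 0  t=3,i=1
  #..#. -> .   bit 18 = 0  t=1,i=3
  #...# -> #   bit 17 = 1  t=1,i=13
  #.... -> #   bit 16 = 1  t=0,i=0
  .#### -> #   bit 15 = 1  t=0,i=10
  .###. -> .   bit 14 = 0  t=0,i=16
  .##.# -> #   bit 13 = 1  t=1,i=7
  .##.. -> #   bit 12 = 1  t=0,i=4
  .#.## -> .   bit 11 = 0  t=1,i=5
  .#.#. -> .   bit 10 = 0  t=1,i=16
  .#..# -> .   bit 9 = 0  t=2,i=5
  .#... -> .   bit 8 = 0  t=2,i=16
  ..### -> #   bit 7 = 1  t=0,i=9
  ..##. -> .   bit 6 = 0  t=0,i=3
  ..#.# -> #   bit 5 = 1  t=1,i=4
  ..#.. -> .   bit 4 = 0  t=3,i=7
  ...## -> .   bit 3 = 0  t=0,i=2
  ...#. -> .   bit 2 = 0  t=1,i=14
  ....# -> #   bit 1 = 1  t=0,i=1
  ..... -> #   bit 0 = 1  t=3,i=10
  bits 10010110100100111011000010100011 = 2526261411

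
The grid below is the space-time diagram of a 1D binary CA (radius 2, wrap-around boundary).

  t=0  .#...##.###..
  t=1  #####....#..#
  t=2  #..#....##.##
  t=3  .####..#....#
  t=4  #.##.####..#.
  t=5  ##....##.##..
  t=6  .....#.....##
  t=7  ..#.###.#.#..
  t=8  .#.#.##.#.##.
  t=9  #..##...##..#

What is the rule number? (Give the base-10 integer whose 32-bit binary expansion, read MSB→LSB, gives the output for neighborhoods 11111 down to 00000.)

1648282013

  ##### -> .   bit 31 = 0  t=1,i=1
  ####. -> #   bit 30 = 1  t=1,i=3
  ###.# -> #   bit 29 = 1  t=7,i=6
  ###.. -> .   bit 28 = 0  t=0,i=10
  ##.## -> .   bit 27 = 0  t=0,i=7
  ##.#. -> .   bit 26 = 0  t=7,i=7
  ##..# -> #   bit 25 = 1  t=2,i=1
  ##... -> .   bit 24 = 0  t=0,i=11
  #.### -> .   bit 23 = 0  t=0,i=8
  #.##. -> .   bit 22 = 0  t=4,i=2
  #.#.# -> #   bit 21 = 1  t=4,i=0
  #.#.. -> #   bit 20 = 1  t=7,i=10
  #..## -> #   bit 19 = 1  t=1,i=11
  #..#. -> #   bit 18 = 1  t=2,i=2
  #...# -> #   bit 17 = 1  t=0,i=3
  #.... -> .   bit 16 = 0  t=1,i=6
  .#### -> #   bit 15 = 1  t=1,i=0
  .###. -> #   bit 14 = 1  t=0,i=9
  .##.# -> .   bit 13 = 0  t=0,i=6
  .##.. -> .   bit 12 = 0  t=5,i=1
  .#.## -> #   bit 11 = 1  t=3,i=0
  .#.#. -> .   bit 10 = 0  t=4,i=12
  .#..# -> .   bit 9 = 0  t=1,i=10
  .#... -> #   bit 8 = 1  t=0,i=2
  ..### -> #   bit 7 = 1  t=1,i=12
  ..##. -> .   bit 6 = 0  t=0,i=5
  ..#.# -> .   bit 5 = 0  t=3,i=12
  ..#.. -> #   bit 4 = 1  t=0,i=1
  ...## -> #   bit 3 = 1  t=0,i=4
  ...#. -> #   bit 2 = 1  t=0,i=0
  ....# -> .   bit 1 = 0  t=1,i=7
  ..... -> #   bit 0 = 1  t=6,i=2
  bits 01100010001111101100100110011101 = 1648282013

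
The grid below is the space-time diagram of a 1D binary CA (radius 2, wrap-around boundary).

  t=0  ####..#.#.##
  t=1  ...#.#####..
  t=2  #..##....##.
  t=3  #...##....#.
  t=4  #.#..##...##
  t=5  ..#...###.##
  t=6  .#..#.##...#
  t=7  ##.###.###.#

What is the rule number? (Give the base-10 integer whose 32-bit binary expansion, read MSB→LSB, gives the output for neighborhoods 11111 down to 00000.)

  nb #####: next=.  (t=0,i=0, bit31=0)
  nb ####.: next=.  (t=0,i=2, bit30=0)
  nb ###.#: next=.  (t=4,i=0, bit29=0)
  nb ###..: next=#  (t=0,i=3, bit28=1)
  nb ##.##: next=.  (t=5,i=9, bit27=0)
  nb ##.#.: next=.  (t=2,i=11, bit26=0)
  nb ##..#: next=.  (t=0,i=4, bit25=0)
  nb ##...: next=#  (t=1,i=10, bit24=1)
  nb #.###: next=.  (t=0,i=10, bit23=0)
  nb #.##.: next=.  (t=5,i=10, bit22=0)
  nb #.#.#: next=#  (t=0,i=8, bit21=1)
  nb #.#..: next=#  (t=2,i=0, bit20=1)
  nb #..##: next=.  (t=2,i=2, bit19=0)
  nb #..#.: next=#  (t=0,i=5, bit18=1)
  nb #...#: next=#  (t=3,i=2, bit17=1)
  nb #....: next=.  (t=1,i=11, bit16=0)
  nb .####: next=.  (t=0,i=11, bit15=0)
  nb .###.: next=#  (t=4,i=11, bit14=1)
  nb .##.#: next=#  (t=2,i=10, bit13=1)
  nb .##..: next=#  (t=2,i=4, bit12=1)
  nb .#.##: next=#  (t=0,i=9, bit11=1)
  nb .#.#.: next=#  (t=0,i=7, bit10=1)
  nb .#..#: next=.  (t=2,i=1, bit9=0)
  nb .#...: next=.  (t=3,i=1, bit8=0)
  nb ..###: next=#  (t=4,i=10, bit7=1)
  nb ..##.: next=.  (t=2,i=3, bit6=0)
  nb ..#.#: next=#  (t=0,i=6, bit5=1)
  nb ..#..: next=.  (t=5,i=2, bit4=0)
  nb ...##: next=.  (t=2,i=8, bit3=0)
  nb ...#.: next=.  (t=1,i=2, bit2=0)
  nb ....#: next=.  (t=1,i=1, bit1=0)
  nb .....: next=#  (t=1,i=0, bit0=1)
  bits 00010001001101100111110010100001 = 288783521

288783521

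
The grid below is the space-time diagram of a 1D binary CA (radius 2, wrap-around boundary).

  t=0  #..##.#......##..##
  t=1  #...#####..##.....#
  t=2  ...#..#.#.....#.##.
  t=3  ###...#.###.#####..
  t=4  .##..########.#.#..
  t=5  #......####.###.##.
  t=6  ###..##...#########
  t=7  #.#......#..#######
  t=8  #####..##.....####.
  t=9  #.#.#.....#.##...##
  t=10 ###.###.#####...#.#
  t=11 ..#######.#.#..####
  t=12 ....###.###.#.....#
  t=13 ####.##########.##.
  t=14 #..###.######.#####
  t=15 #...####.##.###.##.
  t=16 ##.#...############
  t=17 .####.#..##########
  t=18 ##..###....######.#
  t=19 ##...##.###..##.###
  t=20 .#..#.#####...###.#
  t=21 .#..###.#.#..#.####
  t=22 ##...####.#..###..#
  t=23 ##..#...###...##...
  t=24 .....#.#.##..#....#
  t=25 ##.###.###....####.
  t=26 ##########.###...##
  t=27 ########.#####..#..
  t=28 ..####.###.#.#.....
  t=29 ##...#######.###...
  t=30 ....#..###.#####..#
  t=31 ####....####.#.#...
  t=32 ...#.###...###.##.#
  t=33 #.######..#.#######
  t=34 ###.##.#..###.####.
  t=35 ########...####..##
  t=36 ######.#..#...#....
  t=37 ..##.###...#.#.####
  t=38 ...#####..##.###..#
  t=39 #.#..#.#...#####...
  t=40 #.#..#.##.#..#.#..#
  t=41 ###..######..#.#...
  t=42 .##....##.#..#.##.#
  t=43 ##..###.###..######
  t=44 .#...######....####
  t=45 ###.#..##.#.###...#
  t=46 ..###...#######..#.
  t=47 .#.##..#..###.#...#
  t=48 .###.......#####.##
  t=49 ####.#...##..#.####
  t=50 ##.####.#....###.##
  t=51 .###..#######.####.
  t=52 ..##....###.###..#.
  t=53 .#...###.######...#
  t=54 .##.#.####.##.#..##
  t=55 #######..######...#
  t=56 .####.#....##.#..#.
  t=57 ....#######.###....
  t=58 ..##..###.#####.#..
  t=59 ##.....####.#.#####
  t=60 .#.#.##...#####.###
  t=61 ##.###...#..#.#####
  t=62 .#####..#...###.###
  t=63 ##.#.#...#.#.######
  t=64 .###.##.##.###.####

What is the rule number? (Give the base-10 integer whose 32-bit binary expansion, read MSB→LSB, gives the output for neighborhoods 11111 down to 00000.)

3169937710

  ##### -> #   bit 31 = 1  t=1,i=6
  ####. -> .   bit 30 = 0  t=1,i=7
  ###.# -> #   bit 29 = 1  t=3,i=10
  ###.. -> #   bit 28 = 1  t=0,i=0
  ##.## -> #   bit 27 = 1  t=3,i=11
  ##.#. -> #   bit 26 = 1  t=0,i=5
  ##..# -> .   bit 25 = 0  t=0,i=1
  ##... -> .   bit 24 = 0  t=1,i=1
  #.### -> #   bit 23 = 1  t=3,i=8
  #.##. -> #   bit 22 = 1  t=2,i=16
  #.#.# -> #   bit 21 = 1  t=4,i=14
  #.#.. -> #   bit 20 = 1  t=0,i=6
  #..## -> .   bit 19 = 0  t=0,i=2
  #..#. -> .   bit 18 = 0  t=2,i=5
  #...# -> .   bit 17 = 0  t=1,i=2
  #.... -> #   bit 16 = 1  t=0,i=8
  .#### -> .   bit 15 = 0  t=1,i=5
  .###. -> #   bit 14 = 1  t=0,i=18
  .##.# -> #   bit 13 = 1  t=0,i=4
  .##.. -> .   bit 12 = 0  t=0,i=14
  .#.## -> #   bit 11 = 1  t=2,i=15
  .#.#. -> .   bit 10 = 0  t=2,i=7
  .#..# -> .   bit 9 = 0  t=2,i=4
  .#... -> #   bit 8 = 1  t=0,i=7
  ..### -> .   bit 7 = 0  t=0,i=17
  ..##. -> .   bit 6 = 0  t=0,i=3
  ..#.# -> #   bit 5 = 1  t=2,i=6
  ..#.. -> .   bit 4 = 0  t=2,i=3
  ...## -> #   bit 3 = 1  t=0,i=12
  ...#. -> #   bit 2 = 1  t=2,i=2
  ....# -> #   bit 1 = 1  t=0,i=11
  ..... -> .   bit 0 = 0  t=0,i=9
  bits 10111100111100010110100100101110 = 3169937710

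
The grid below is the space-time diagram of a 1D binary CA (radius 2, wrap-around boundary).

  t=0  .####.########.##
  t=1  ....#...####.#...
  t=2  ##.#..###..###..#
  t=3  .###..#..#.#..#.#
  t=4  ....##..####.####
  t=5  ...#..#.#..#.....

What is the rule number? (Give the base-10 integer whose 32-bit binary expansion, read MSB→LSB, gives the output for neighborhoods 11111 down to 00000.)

2788557997

  [31] ##### => #  t=0,i=8
  [30] ####. => .  t=0,i=3
  [29] ###.# => #  t=0,i=4
  [28] ###.. => .  t=2,i=8
  [27] ##.## => .  t=0,i=0
  [26] ##.#. => #  t=1,i=12
  [25] ##..# => #  t=2,i=9
  [24] ##... => .  t=4,i=0
  [23] #.### => .  t=0,i=1
  [22] #.##. => .  t=0,i=15
  [21] #.#.# => #  t=3,i=16
  [20] #.#.. => #  t=1,i=13
  [19] #..## => .  t=2,i=5
  [18] #..#. => #  t=3,i=5
  [17] #...# => #  t=1,i=6
  [16] #.... => .  t=1,i=15
  [15] .#### => .  t=0,i=2
  [14] .###. => .  t=2,i=0
  [13] .##.# => .  t=0,i=16
  [12] .##.. => .  t=4,i=5
  [11] .#.## => .  t=3,i=0
  [10] .#.#. => #  t=3,i=10
  [9] .#..# => .  t=2,i=4
  [8] .#... => .  t=1,i=5
  [7] ..### => #  t=1,i=8
  [6] ..##. => .  t=4,i=4
  [5] ..#.# => #  t=3,i=9
  [4] ..#.. => .  t=1,i=4
  [3] ...## => #  t=1,i=7
  [2] ...#. => #  t=1,i=3
  [1] ....# => .  t=1,i=2
  [0] ..... => #  t=1,i=0
  bits 10100110001101100000010010101101 = 2788557997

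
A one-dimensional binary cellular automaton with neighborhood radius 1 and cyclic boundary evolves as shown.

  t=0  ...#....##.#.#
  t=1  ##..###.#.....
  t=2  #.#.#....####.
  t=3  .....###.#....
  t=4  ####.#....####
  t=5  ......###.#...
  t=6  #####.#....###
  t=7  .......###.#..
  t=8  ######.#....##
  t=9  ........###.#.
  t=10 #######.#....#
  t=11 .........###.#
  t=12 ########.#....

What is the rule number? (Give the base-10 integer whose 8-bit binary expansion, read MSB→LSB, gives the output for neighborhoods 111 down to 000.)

25

  nb ###: next=.  (t=1,i=5, bit7=0)
  nb ##.: next=.  (t=0,i=9, bit6=0)
  nb #.#: next=.  (t=0,i=10, bit5=0)
  nb #..: next=#  (t=0,i=0, bit4=1)
  nb .##: next=#  (t=0,i=8, bit3=1)
  nb .#.: next=.  (t=0,i=3, bit2=0)
  nb ..#: next=.  (t=0,i=2, bit1=0)
  nb ...: next=#  (t=0,i=1, bit0=1)
  bits 00011001 = 25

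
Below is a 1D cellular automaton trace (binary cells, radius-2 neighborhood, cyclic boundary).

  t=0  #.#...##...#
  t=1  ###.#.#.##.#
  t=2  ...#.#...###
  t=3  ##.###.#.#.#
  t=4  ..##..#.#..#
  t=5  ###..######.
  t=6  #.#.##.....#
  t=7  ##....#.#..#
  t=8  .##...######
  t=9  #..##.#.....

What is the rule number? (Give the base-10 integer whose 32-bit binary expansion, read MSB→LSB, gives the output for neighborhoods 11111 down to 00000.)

496903905

  ##### -> .   bit 31 = 0  t=5,i=7
  ####. -> .   bit 30 = 0  t=1,i=1
  ###.# -> .   bit 29 = 0  t=1,i=2
  ###.. -> #   bit 28 = 1  t=2,i=11
  ##.## -> #   bit 27 = 1  t=1,i=10
  ##.#. -> #   bit 26 = 1  t=0,i=1
  ##..# -> .   bit 25 = 0  t=4,i=4
  ##... -> #   bit 24 = 1  t=0,i=8
  #.### -> #   bit 23 = 1  t=1,i=11
  #.##. -> .   bit 22 = 0  t=1,i=8
  #.#.# -> .   bit 21 = 0  t=1,i=4
  #.#.. -> #   bit 20 = 1  t=0,i=2
  #..## -> #   bit 19 = 1  t=4,i=1
  #..#. -> #   bit 18 = 1  t=4,i=5
  #...# -> #   bit 17 = 1  t=0,i=4
  #.... -> .   bit 16 = 0  t=6,i=7
  .#### -> .   bit 15 = 0  t=1,i=0
  .###. -> .   bit 14 = 0  t=2,i=10
  .##.# -> #   bit 13 = 1  t=0,i=0
  .##.. -> .   bit 12 = 0  t=0,i=7
  .#.## -> .   bit 11 = 0  t=1,i=7
  .#.#. -> #   bit 10 = 1  t=1,i=5
  .#..# -> #   bit 9 = 1  t=4,i=0
  .#... -> .   bit 8 = 0  t=0,i=3
  ..### -> #   bit 7 = 1  t=2,i=9
  ..##. -> #   bit 6 = 1  t=0,i=6
  ..#.# -> #   bit 5 = 1  t=2,i=3
  ..#.. -> .   bit 4 = 0  t=4,i=11
  ...## -> .   bit 3 = 0  t=0,i=5
  ...#. -> .   bit 2 = 0  t=2,i=2
  ....# -> .   bit 1 = 0  t=6,i=9
  ..... -> #   bit 0 = 1  t=6,i=8
  bits 00011101100111100010011011100001 = 496903905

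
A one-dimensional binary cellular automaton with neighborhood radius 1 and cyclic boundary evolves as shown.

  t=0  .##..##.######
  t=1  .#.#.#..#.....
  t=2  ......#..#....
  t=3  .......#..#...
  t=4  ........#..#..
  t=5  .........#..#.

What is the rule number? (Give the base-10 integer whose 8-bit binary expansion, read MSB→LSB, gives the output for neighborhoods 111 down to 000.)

24

  [7] ### => .  t=0,i=9
  [6] ##. => .  t=0,i=2
  [5] #.# => .  t=0,i=0
  [4] #.. => #  t=0,i=3
  [3] .## => #  t=0,i=1
  [2] .#. => .  t=1,i=1
  [1] ..# => .  t=0,i=4
  [0] ... => .  t=1,i=10
  bits 00011000 = 24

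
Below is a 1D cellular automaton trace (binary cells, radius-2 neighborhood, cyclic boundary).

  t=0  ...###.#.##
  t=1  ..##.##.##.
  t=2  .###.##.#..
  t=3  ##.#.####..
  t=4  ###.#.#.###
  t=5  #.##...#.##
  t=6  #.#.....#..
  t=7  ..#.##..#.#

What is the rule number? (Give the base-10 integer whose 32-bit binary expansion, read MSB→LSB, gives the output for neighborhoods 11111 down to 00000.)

3059591385

  ##### -> #   bit 31 = 1  t=4,i=0
  ####. -> .   bit 30 = 0  t=3,i=7
  ###.# -> #   bit 29 = 1  t=0,i=5
  ###.. -> #   bit 28 = 1  t=3,i=8
  ##.## -> .   bit 27 = 0  t=1,i=4
  ##.#. -> #   bit 26 = 1  t=0,i=6
  ##..# -> #   bit 25 = 1  t=3,i=9
  ##... -> .   bit 24 = 0  t=0,i=0
  #.### -> .   bit 23 = 0  t=3,i=5
  #.##. -> #   bit 22 = 1  t=0,i=9
  #.#.# -> .   bit 21 = 0  t=0,i=7
  #.#.. -> #   bit 20 = 1  t=2,i=8
  #..## -> #   bit 19 = 1  t=3,i=10
  #..#. -> #   bit 18 = 1  t=6,i=10
  #...# -> .   bit 17 = 0  t=0,i=1
  #.... -> #   bit 16 = 1  t=6,i=4
  .#### -> #   bit 15 = 1  t=3,i=6
  .###. -> .   bit 14 = 0  t=0,i=4
  .##.# -> #   bit 13 = 1  t=1,i=3
  .##.. -> .   bit 12 = 0  t=0,i=10
  .#.## -> #   bit 11 = 1  t=0,i=8
  .#.#. -> .   bit 10 = 0  t=4,i=5
  .#..# -> .   bit 9 = 0  t=6,i=9
  .#... -> .   bit 8 = 0  t=2,i=9
  ..### -> #   bit 7 = 1  t=0,i=3
  ..##. -> #   bit 6 = 1  t=1,i=2
  ..#.# -> .   bit 5 = 0  t=5,i=7
  ..#.. -> #   bit 4 = 1  t=6,i=8
  ...## -> #   bit 3 = 1  t=0,i=2
  ...#. -> .   bit 2 = 0  t=5,i=6
  ....# -> .   bit 1 = 0  t=6,i=6
  ..... -> #   bit 0 = 1  t=6,i=5
  bits 10110110010111011010100011011001 = 3059591385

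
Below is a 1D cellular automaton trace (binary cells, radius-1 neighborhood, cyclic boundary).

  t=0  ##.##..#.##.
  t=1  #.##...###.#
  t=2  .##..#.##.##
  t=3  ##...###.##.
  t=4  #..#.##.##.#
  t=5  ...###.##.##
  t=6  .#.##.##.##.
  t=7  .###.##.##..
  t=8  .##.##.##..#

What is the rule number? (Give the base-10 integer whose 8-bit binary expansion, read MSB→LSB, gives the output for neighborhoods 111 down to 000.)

  nb ###: next=#  (t=1,i=8, bit7=1)
  nb ##.: next=.  (t=0,i=1, bit6=0)
  nb #.#: next=#  (t=0,i=2, bit5=1)
  nb #..: next=.  (t=0,i=5, bit4=0)
  nb .##: next=#  (t=0,i=0, bit3=1)
  nb .#.: next=#  (t=0,i=7, bit2=1)
  nb ..#: next=.  (t=0,i=6, bit1=0)
  nb ...: next=#  (t=1,i=5, bit0=1)
  bits 10101101 = 173

173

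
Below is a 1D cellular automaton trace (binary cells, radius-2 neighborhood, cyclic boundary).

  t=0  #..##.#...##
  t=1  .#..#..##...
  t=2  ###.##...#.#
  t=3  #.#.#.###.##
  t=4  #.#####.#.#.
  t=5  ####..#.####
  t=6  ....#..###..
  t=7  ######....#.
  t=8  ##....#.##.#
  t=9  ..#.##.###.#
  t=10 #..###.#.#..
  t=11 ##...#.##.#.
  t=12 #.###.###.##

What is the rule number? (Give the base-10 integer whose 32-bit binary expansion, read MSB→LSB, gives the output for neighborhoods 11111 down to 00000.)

602058519

  #####|.  b31=0 t=4,i=4
  ####.|.  b30=0 t=2,i=1
  ###.#|#  b29=1 t=2,i=2
  ###..|.  b28=0 t=0,i=0
  ##.##|.  b27=0 t=2,i=3
  ##.#.|.  b26=0 t=0,i=5
  ##..#|#  b25=1 t=0,i=1
  ##...|#  b24=1 t=1,i=9
  #.###|#  b23=1 t=2,i=11
  #.##.|#  b22=1 t=2,i=4
  #.#.#|#  b21=1 t=3,i=2
  #.#..|.  b20=0 t=0,i=6
  #..##|.  b19=0 t=0,i=2
  #..#.|.  b18=0 t=1,i=3
  #...#|#  b17=1 t=0,i=8
  #....|.  b16=0 t=1,i=10
  .####|#  b15=1 t=2,i=0
  .###.|.  b14=0 t=0,i=11
  .##.#|#  b13=1 t=0,i=4
  .##..|.  b12=0 t=1,i=8
  .#.##|#  b11=1 t=2,i=10
  .#.#.|#  b10=1 t=3,i=3
  .#..#|#  b9=1 t=1,i=2
  .#...|#  b8=1 t=0,i=7
  ..###|.  b7=0 t=0,i=10
  ..##.|.  b6=0 t=0,i=3
  ..#.#|.  b5=0 t=2,i=9
  ..#..|#  b4=1 t=1,i=1
  ...##|.  b3=0 t=0,i=9
  ...#.|#  b2=1 t=1,i=0
  ....#|#  b1=1 t=1,i=11
  .....|#  b0=1 t=6,i=0
  bits 00100011111000101010111100010111 = 602058519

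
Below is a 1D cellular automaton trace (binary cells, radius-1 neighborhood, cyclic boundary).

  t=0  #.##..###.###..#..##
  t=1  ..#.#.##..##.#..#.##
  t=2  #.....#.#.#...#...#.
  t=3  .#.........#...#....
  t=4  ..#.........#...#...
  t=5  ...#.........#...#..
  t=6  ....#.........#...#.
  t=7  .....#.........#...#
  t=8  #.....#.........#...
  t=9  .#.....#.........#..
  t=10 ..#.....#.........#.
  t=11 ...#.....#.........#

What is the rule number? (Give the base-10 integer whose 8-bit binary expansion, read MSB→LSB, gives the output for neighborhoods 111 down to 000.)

152

  ### -> #   bit 7 = 1  t=0,i=7
  ##. -> .   bit 6 = 0  t=0,i=0
  #.# -> .   bit 5 = 0  t=0,i=1
  #.. -> #   bit 4 = 1  t=0,i=4
  .## -> #   bit 3 = 1  t=0,i=2
  .#. -> .   bit 2 = 0  t=0,i=15
  ..# -> .   bit 1 = 0  t=0,i=5
  ... -> .   bit 0 = 0  t=2,i=2
  bits 10011000 = 152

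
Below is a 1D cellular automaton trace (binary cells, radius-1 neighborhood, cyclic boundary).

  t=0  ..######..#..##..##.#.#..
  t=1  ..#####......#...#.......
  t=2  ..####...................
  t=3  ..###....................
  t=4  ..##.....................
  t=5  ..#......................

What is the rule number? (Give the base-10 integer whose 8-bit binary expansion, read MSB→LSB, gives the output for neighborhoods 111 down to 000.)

  ###|#  b7=1 t=0,i=3
  ##.|.  b6=0 t=0,i=7
  #.#|.  b5=0 t=0,i=19
  #..|.  b4=0 t=0,i=8
  .##|#  b3=1 t=0,i=2
  .#.|.  b2=0 t=0,i=10
  ..#|.  b1=0 t=0,i=1
  ...|.  b0=0 t=0,i=0
  bits 10001000 = 136

136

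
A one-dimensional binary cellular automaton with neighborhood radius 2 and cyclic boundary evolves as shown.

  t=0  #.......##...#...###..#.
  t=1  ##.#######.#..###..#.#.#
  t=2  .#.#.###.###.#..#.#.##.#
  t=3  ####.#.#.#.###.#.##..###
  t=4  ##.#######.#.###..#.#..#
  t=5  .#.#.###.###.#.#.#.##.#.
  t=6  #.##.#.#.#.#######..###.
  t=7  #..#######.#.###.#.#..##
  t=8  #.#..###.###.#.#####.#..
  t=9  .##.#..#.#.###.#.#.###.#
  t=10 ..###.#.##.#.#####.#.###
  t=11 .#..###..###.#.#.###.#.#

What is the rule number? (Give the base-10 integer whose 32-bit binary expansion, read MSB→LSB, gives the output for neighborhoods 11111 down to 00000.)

  #####|#  b31=1 t=1,i=5
  ####.|.  b30=0 t=1,i=8
  ###.#|#  b29=1 t=1,i=1
  ###..|#  b28=1 t=0,i=19
  ##.##|.  b27=0 t=1,i=2
  ##.#.|#  b26=1 t=1,i=10
  ##..#|.  b25=0 t=0,i=20
  ##...|.  b24=0 t=0,i=10
  #.###|#  b23=1 t=1,i=3
  #.##.|.  b22=0 t=2,i=20
  #.#.#|#  b21=1 t=1,i=21
  #.#..|#  b20=1 t=0,i=0
  #..##|#  b19=1 t=1,i=13
  #..#.|#  b18=1 t=0,i=21
  #...#|#  b17=1 t=0,i=11
  #....|.  b16=0 t=0,i=2
  .####|.  b15=0 t=1,i=4
  .###.|.  b14=0 t=0,i=18
  .##.#|#  b13=1 t=2,i=21
  .##..|#  b12=1 t=0,i=9
  .#.##|.  b11=0 t=1,i=22
  .#.#.|#  b10=1 t=0,i=23
  .#..#|.  b9=0 t=1,i=12
  .#...|#  b8=1 t=0,i=1
  ..###|.  b7=0 t=0,i=17
  ..##.|#  b6=1 t=0,i=8
  ..#.#|.  b5=0 t=0,i=22
  ..#..|.  b4=0 t=0,i=13
  ...##|#  b3=1 t=0,i=7
  ...#.|.  b2=0 t=0,i=12
  ....#|#  b1=1 t=0,i=6
  .....|#  b0=1 t=0,i=3
  bits 10110100101111100011010101001011 = 3032364363

3032364363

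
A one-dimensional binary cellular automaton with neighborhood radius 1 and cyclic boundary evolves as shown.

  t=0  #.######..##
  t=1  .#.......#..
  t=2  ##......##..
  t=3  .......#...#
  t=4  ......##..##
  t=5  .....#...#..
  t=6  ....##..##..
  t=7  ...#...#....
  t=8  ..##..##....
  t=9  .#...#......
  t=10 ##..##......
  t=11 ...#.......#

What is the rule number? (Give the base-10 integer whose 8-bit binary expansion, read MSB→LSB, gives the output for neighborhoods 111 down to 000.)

  nb ###: next=.  (t=0,i=3, bit7=0)
  nb ##.: next=.  (t=0,i=0, bit6=0)
  nb #.#: next=#  (t=0,i=1, bit5=1)
  nb #..: next=.  (t=0,i=8, bit4=0)
  nb .##: next=.  (t=0,i=2, bit3=0)
  nb .#.: next=#  (t=1,i=1, bit2=1)
  nb ..#: next=#  (t=0,i=9, bit1=1)
  nb ...: next=.  (t=1,i=3, bit0=0)
  bits 00100110 = 38

38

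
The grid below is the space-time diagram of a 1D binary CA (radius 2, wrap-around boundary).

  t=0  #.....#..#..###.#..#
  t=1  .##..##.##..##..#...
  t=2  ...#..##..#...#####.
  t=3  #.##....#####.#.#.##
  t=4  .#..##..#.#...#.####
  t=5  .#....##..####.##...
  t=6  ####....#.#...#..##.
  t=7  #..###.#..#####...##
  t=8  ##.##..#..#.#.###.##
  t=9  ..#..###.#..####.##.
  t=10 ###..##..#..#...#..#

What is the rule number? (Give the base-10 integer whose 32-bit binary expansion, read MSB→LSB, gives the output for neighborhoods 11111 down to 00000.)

  [31] ##### => #  t=2,i=16
  [30] ####. => .  t=2,i=17
  [29] ###.# => .  t=0,i=14
  [28] ###.. => #  t=2,i=18
  [27] ##.## => #  t=1,i=7
  [26] ##.#. => .  t=0,i=15
  [25] ##..# => #  t=1,i=3
  [24] ##... => #  t=0,i=1
  [23] #.### => #  t=3,i=18
  [22] #.##. => .  t=1,i=8
  [21] #.#.# => #  t=3,i=14
  [20] #.#.. => #  t=0,i=16
  [19] #..## => .  t=0,i=11
  [18] #..#. => #  t=0,i=8
  [17] #...# => #  t=2,i=12
  [16] #.... => #  t=0,i=2
  [15] .#### => .  t=2,i=15
  [14] .###. => #  t=0,i=13
  [13] .##.# => #  t=1,i=6
  [12] .##.. => .  t=0,i=0
  [11] .#.## => #  t=3,i=17
  [10] .#.#. => .  t=3,i=15
  [9] .#..# => .  t=0,i=7
  [8] .#... => #  t=1,i=17
  [7] ..### => #  t=0,i=12
  [6] ..##. => .  t=0,i=19
  [5] ..#.# => .  t=4,i=8
  [4] ..#.. => #  t=0,i=6
  [3] ...## => .  t=1,i=0
  [2] ...#. => #  t=0,i=5
  [1] ....# => .  t=0,i=4
  [0] ..... => .  t=0,i=3
  bits 10011011101101110110100110010100 = 2612488596

2612488596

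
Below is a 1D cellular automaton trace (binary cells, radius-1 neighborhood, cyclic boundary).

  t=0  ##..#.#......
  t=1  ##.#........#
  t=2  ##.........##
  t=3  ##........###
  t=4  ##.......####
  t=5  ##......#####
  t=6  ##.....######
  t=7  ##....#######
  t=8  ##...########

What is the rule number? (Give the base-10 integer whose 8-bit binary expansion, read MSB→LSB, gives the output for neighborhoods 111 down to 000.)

  ### -> #   bit 7 = 1  t=1,i=0
  ##. -> #   bit 6 = 1  t=0,i=1
  #.# -> .   bit 5 = 0  t=0,i=5
  #.. -> .   bit 4 = 0  t=0,i=2
  .## -> #   bit 3 = 1  t=0,i=0
  .#. -> .   bit 2 = 0  t=0,i=4
  ..# -> #   bit 1 = 1  t=0,i=3
  ... -> .   bit 0 = 0  t=0,i=8
  bits 11001010 = 202

202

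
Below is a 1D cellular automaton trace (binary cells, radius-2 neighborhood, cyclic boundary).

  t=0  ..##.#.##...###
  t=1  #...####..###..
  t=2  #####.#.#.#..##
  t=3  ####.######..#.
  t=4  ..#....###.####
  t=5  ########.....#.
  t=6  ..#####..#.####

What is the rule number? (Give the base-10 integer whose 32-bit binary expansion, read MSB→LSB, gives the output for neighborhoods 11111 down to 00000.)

3329691070

  nb #####: next=#  (t=2,i=0, bit31=1)
  nb ####.: next=#  (t=1,i=6, bit30=1)
  nb ###.#: next=.  (t=2,i=4, bit29=0)
  nb ###..: next=.  (t=0,i=14, bit28=0)
  nb ##.##: next=.  (t=3,i=4, bit27=0)
  nb ##.#.: next=#  (t=0,i=4, bit26=1)
  nb ##..#: next=#  (t=0,i=0, bit25=1)
  nb ##...: next=.  (t=0,i=9, bit24=0)
  nb #.###: next=.  (t=3,i=0, bit23=0)
  nb #.##.: next=#  (t=0,i=7, bit22=1)
  nb #.#.#: next=#  (t=0,i=5, bit21=1)
  nb #.#..: next=#  (t=2,i=10, bit20=1)
  nb #..##: next=.  (t=0,i=1, bit19=0)
  nb #..#.: next=#  (t=1,i=14, bit18=1)
  nb #...#: next=#  (t=0,i=10, bit17=1)
  nb #....: next=#  (t=4,i=4, bit16=1)
  nb .####: next=.  (t=1,i=5, bit15=0)
  nb .###.: next=.  (t=0,i=13, bit14=0)
  nb .##.#: next=.  (t=0,i=3, bit13=0)
  nb .##..: next=.  (t=0,i=8, bit12=0)
  nb .#.##: next=#  (t=0,i=6, bit11=1)
  nb .#.#.: next=#  (t=2,i=7, bit10=1)
  nb .#..#: next=.  (t=2,i=11, bit9=0)
  nb .#...: next=#  (t=1,i=1, bit8=1)
  nb ..###: next=#  (t=0,i=12, bit7=1)
  nb ..##.: next=.  (t=0,i=2, bit6=0)
  nb ..#.#: next=#  (t=3,i=13, bit5=1)
  nb ..#..: next=#  (t=1,i=0, bit4=1)
  nb ...##: next=#  (t=0,i=11, bit3=1)
  nb ...#.: next=#  (t=5,i=12, bit2=1)
  nb ....#: next=#  (t=4,i=5, bit1=1)
  nb .....: next=.  (t=5,i=10, bit0=0)
  bits 11000110011101110000110110111110 = 3329691070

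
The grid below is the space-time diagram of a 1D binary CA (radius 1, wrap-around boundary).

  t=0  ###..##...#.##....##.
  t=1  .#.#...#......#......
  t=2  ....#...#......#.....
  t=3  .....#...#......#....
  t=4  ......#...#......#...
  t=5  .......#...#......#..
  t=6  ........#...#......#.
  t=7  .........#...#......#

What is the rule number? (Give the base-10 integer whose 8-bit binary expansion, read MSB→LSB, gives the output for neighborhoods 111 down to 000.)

144

  ###|#  b7=1 t=0,i=1
  ##.|.  b6=0 t=0,i=2
  #.#|.  b5=0 t=0,i=11
  #..|#  b4=1 t=0,i=3
  .##|.  b3=0 t=0,i=0
  .#.|.  b2=0 t=0,i=10
  ..#|.  b1=0 t=0,i=4
  ...|.  b0=0 t=0,i=8
  bits 10010000 = 144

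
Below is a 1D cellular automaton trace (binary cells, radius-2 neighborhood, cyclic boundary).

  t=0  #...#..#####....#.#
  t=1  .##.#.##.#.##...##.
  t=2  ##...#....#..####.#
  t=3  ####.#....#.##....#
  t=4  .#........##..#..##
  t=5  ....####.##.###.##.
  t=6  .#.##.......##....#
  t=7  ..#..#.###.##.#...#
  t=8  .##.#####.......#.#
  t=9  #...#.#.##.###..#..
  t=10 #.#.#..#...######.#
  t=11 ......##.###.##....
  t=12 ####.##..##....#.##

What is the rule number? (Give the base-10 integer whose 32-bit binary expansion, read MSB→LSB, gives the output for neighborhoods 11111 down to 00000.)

2475575545

  nb #####: next=#  (t=0,i=9, bit31=1)
  nb ####.: next=.  (t=0,i=10, bit30=0)
  nb ###.#: next=.  (t=2,i=16, bit29=0)
  nb ###..: next=#  (t=0,i=11, bit28=1)
  nb ##.##: next=.  (t=2,i=17, bit27=0)
  nb ##.#.: next=.  (t=1,i=3, bit26=0)
  nb ##..#: next=#  (t=1,i=18, bit25=1)
  nb ##...: next=#  (t=0,i=1, bit24=1)
  nb #.###: next=#  (t=2,i=18, bit23=1)
  nb #.##.: next=.  (t=0,i=18, bit22=0)
  nb #.#.#: next=.  (t=1,i=4, bit21=0)
  nb #.#..: next=.  (t=3,i=5, bit20=0)
  nb #..##: next=#  (t=0,i=6, bit19=1)
  nb #..#.: next=#  (t=4,i=13, bit18=1)
  nb #...#: next=#  (t=0,i=2, bit17=1)
  nb #....: next=.  (t=0,i=13, bit16=0)
  nb .####: next=.  (t=0,i=8, bit15=0)
  nb .###.: next=#  (t=2,i=0, bit14=1)
  nb .##.#: next=.  (t=1,i=2, bit13=0)
  nb .##..: next=.  (t=0,i=0, bit12=0)
  nb .#.##: next=#  (t=0,i=17, bit11=1)
  nb .#.#.: next=.  (t=6,i=0, bit10=0)
  nb .#..#: next=.  (t=0,i=5, bit9=0)
  nb .#...: next=.  (t=2,i=6, bit8=0)
  nb ..###: next=#  (t=0,i=7, bit7=1)
  nb ..##.: next=#  (t=1,i=1, bit6=1)
  nb ..#.#: next=#  (t=0,i=16, bit5=1)
  nb ..#..: next=#  (t=0,i=4, bit4=1)
  nb ...##: next=#  (t=1,i=15, bit3=1)
  nb ...#.: next=.  (t=0,i=3, bit2=0)
  nb ....#: next=.  (t=0,i=14, bit1=0)
  nb .....: next=#  (t=4,i=4, bit0=1)
  bits 10010011100011100100100011111001 = 2475575545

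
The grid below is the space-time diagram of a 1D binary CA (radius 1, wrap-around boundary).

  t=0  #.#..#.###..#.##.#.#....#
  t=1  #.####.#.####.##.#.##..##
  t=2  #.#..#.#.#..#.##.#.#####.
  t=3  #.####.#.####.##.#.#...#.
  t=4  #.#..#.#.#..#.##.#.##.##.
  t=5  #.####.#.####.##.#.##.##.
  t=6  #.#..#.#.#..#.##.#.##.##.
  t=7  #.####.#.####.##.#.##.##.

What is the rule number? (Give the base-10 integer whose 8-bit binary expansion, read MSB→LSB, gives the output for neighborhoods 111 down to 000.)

  [7] ### => .  t=0,i=8
  [6] ##. => #  t=0,i=0
  [5] #.# => .  t=0,i=1
  [4] #.. => #  t=0,i=3
  [3] .## => #  t=0,i=7
  [2] .#. => #  t=0,i=2
  [1] ..# => #  t=0,i=4
  [0] ... => .  t=0,i=21
  bits 01011110 = 94

94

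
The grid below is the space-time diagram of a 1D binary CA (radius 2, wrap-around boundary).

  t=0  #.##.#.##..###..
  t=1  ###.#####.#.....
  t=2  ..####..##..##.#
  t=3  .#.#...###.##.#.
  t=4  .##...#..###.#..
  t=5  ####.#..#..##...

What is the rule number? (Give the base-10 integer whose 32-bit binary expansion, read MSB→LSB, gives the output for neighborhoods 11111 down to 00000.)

770284653

  ##### -> .   bit 31 = 0  t=1,i=6
  ####. -> .   bit 30 = 0  t=1,i=7
  ###.# -> #   bit 29 = 1  t=1,i=2
  ###.. -> .   bit 28 = 0  t=0,i=13
  ##.## -> #   bit 27 = 1  t=1,i=3
  ##.#. -> #   bit 26 = 1  t=0,i=4
  ##..# -> .   bit 25 = 0  t=0,i=9
  ##... -> #   bit 24 = 1  t=4,i=3
  #.### -> #   bit 23 = 1  t=1,i=4
  #.##. -> #   bit 22 = 1  t=0,i=2
  #.#.# -> #   bit 21 = 1  t=0,i=5
  #.#.. -> .   bit 20 = 0  t=1,i=10
  #..## -> #   bit 19 = 1  t=0,i=10
  #..#. -> .   bit 18 = 0  t=0,i=15
  #...# -> .   bit 17 = 0  t=3,i=5
  #.... -> #   bit 16 = 1  t=1,i=12
  .#### -> #   bit 15 = 1  t=1,i=5
  .###. -> .   bit 14 = 0  t=0,i=12
  .##.# -> .   bit 13 = 0  t=0,i=3
  .##.. -> #   bit 12 = 1  t=0,i=8
  .#.## -> #   bit 11 = 1  t=0,i=1
  .#.#. -> #   bit 10 = 1  t=3,i=2
  .#..# -> .   bit 9 = 0  t=2,i=0
  .#... -> .   bit 8 = 0  t=1,i=11
  ..### -> .   bit 7 = 0  t=0,i=11
  ..##. -> #   bit 6 = 1  t=2,i=8
  ..#.# -> #   bit 5 = 1  t=0,i=0
  ..#.. -> .   bit 4 = 0  t=4,i=6
  ...## -> #   bit 3 = 1  t=1,i=15
  ...#. -> #   bit 2 = 1  t=4,i=5
  ....# -> .   bit 1 = 0  t=1,i=14
  ..... -> #   bit 0 = 1  t=1,i=13
  bits 00101101111010011001110001101101 = 770284653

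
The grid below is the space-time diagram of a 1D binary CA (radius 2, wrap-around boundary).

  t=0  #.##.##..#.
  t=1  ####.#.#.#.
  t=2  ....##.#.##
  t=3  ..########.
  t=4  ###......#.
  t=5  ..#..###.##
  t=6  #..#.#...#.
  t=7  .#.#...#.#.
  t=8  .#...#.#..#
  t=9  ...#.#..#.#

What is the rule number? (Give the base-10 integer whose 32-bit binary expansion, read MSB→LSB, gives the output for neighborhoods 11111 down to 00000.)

375532267

  [31] ##### => .  t=3,i=4
  [30] ####. => .  t=1,i=2
  [29] ###.# => .  t=1,i=3
  [28] ###.. => #  t=3,i=9
  [27] ##.## => .  t=0,i=4
  [26] ##.#. => #  t=1,i=4
  [25] ##..# => #  t=0,i=7
  [24] ##... => .  t=2,i=0
  [23] #.### => .  t=1,i=0
  [22] #.##. => #  t=0,i=2
  [21] #.#.# => #  t=0,i=0
  [20] #.#.. => .  t=6,i=0
  [19] #..## => .  t=5,i=4
  [18] #..#. => .  t=0,i=8
  [17] #...# => #  t=3,i=0
  [16] #.... => .  t=2,i=1
  [15] .#### => .  t=1,i=1
  [14] .###. => .  t=4,i=1
  [13] .##.# => #  t=0,i=3
  [12] .##.. => .  t=0,i=6
  [11] .#.## => #  t=0,i=1
  [10] .#.#. => .  t=0,i=10
  [9] .#..# => #  t=5,i=3
  [8] .#... => .  t=6,i=6
  [7] ..### => #  t=3,i=2
  [6] ..##. => #  t=2,i=4
  [5] ..#.# => #  t=0,i=9
  [4] ..#.. => .  t=5,i=2
  [3] ...## => #  t=2,i=3
  [2] ...#. => .  t=4,i=8
  [1] ....# => #  t=2,i=2
  [0] ..... => #  t=4,i=5
  bits 00010110011000100010101011101011 = 375532267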